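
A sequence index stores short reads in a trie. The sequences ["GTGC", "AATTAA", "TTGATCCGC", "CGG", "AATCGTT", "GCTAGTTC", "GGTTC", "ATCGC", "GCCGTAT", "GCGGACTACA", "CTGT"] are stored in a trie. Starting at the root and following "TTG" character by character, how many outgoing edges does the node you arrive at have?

1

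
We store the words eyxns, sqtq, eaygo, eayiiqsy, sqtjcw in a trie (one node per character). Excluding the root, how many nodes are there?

21

Trie structure (* marks end of a word):
(root)
├─ e
│  ├─ a
│  │  └─ y
│  │     ├─ g
│  │     │  └─ o *
│  │     └─ i
│  │        └─ i
│  │           └─ q
│  │              └─ s
│  │                 └─ y *
│  └─ y
│     └─ x
│        └─ n
│           └─ s *
└─ s
   └─ q
      └─ t
         ├─ j
         │  └─ c
         │     └─ w *
         └─ q *
Counting every labelled node above: 21.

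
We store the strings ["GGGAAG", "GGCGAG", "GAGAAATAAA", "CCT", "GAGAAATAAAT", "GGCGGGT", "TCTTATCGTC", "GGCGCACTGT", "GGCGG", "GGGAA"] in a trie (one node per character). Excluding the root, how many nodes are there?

For each word, the new-node count is its length minus the longest prefix already in the trie:
  "GGGAAG" → 6 new (G, G, G, A, A, G)
  "GGCGAG" → prefix "GG" already present; 4 new (C, G, A, G)
  "GAGAAATAAA" → prefix "G" already present; 9 new (A, G, A, A, A, T, A, A, A)
  "CCT" → 3 new (C, C, T)
  "GAGAAATAAAT" → prefix "GAGAAATAAA" already present; 1 new (T)
  "GGCGGGT" → prefix "GGCG" already present; 3 new (G, G, T)
  "TCTTATCGTC" → 10 new (T, C, T, T, A, T, C, G, T, C)
  "GGCGCACTGT" → prefix "GGCG" already present; 6 new (C, A, C, T, G, T)
  "GGCGG" → prefix "GGCGG" already present; 0 new (none)
  "GGGAA" → prefix "GGGAA" already present; 0 new (none)
Total nodes = 6 + 4 + 9 + 3 + 1 + 3 + 10 + 6 + 0 + 0 = 42

42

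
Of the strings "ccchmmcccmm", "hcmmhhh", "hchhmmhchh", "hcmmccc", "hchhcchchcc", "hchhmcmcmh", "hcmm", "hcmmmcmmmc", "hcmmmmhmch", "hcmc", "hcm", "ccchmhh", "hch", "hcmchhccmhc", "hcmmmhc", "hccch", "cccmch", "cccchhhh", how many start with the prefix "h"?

14

Filter for entries beginning with "h":
Matches: "hccch", "hch", "hchhcchchcc", "hchhmcmcmh", "hchhmmhchh", "hcm", "hcmc", "hcmchhccmhc", "hcmm", "hcmmccc", "hcmmhhh", "hcmmmcmmmc", "hcmmmhc", "hcmmmmhmch"
Count: 14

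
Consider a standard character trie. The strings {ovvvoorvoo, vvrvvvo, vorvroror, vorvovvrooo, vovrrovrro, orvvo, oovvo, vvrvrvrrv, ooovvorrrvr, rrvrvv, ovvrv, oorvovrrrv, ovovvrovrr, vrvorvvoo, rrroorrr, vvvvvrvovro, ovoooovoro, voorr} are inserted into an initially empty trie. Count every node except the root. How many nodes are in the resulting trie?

119

For each word, the new-node count is its length minus the longest prefix already in the trie:
  "ovvvoorvoo" → 10 new (o, v, v, v, o, o, r, v, o, o)
  "vvrvvvo" → 7 new (v, v, r, v, v, v, o)
  "vorvroror" → prefix "v" already present; 8 new (o, r, v, r, o, r, o, r)
  "vorvovvrooo" → prefix "vorv" already present; 7 new (o, v, v, r, o, o, o)
  "vovrrovrro" → prefix "vo" already present; 8 new (v, r, r, o, v, r, r, o)
  "orvvo" → prefix "o" already present; 4 new (r, v, v, o)
  "oovvo" → prefix "o" already present; 4 new (o, v, v, o)
  "vvrvrvrrv" → prefix "vvrv" already present; 5 new (r, v, r, r, v)
  "ooovvorrrvr" → prefix "oo" already present; 9 new (o, v, v, o, r, r, r, v, r)
  "rrvrvv" → 6 new (r, r, v, r, v, v)
  "ovvrv" → prefix "ovv" already present; 2 new (r, v)
  "oorvovrrrv" → prefix "oo" already present; 8 new (r, v, o, v, r, r, r, v)
  "ovovvrovrr" → prefix "ov" already present; 8 new (o, v, v, r, o, v, r, r)
  "vrvorvvoo" → prefix "v" already present; 8 new (r, v, o, r, v, v, o, o)
  "rrroorrr" → prefix "rr" already present; 6 new (r, o, o, r, r, r)
  "vvvvvrvovro" → prefix "vv" already present; 9 new (v, v, v, r, v, o, v, r, o)
  "ovoooovoro" → prefix "ovo" already present; 7 new (o, o, o, v, o, r, o)
  "voorr" → prefix "vo" already present; 3 new (o, r, r)
Total nodes = 10 + 7 + 8 + 7 + 8 + 4 + 4 + 5 + 9 + 6 + 2 + 8 + 8 + 8 + 6 + 9 + 7 + 3 = 119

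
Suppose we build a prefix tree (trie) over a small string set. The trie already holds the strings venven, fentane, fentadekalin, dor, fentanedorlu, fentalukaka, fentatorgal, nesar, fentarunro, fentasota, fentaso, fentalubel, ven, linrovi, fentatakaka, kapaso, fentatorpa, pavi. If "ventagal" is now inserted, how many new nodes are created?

"ven" is already a path in the trie; the remaining "tagal" must be added.
New nodes needed: |"ventagal"| − 3 = 8 − 3 = 5.

5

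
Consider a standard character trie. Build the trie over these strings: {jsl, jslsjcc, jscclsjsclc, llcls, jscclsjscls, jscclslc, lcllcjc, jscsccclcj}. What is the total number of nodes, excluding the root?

37

Count nodes per top-level branch (shared prefixes stored once):
  'j'-branch (jscclsjsclc, jscclsjscls, jscclslc, jscsccclcj, jsl, jslsjcc): 26 nodes
  'l'-branch (lcllcjc, llcls): 11 nodes
Sum: 37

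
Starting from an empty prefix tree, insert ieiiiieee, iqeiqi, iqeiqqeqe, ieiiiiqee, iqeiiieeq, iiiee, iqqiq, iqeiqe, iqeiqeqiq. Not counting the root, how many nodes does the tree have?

37

Trie structure (* marks end of a word):
(root)
└─ i
   ├─ e
   │  └─ i
   │     └─ i
   │        └─ i
   │           └─ i
   │              ├─ e
   │              │  └─ e
   │              │     └─ e *
   │              └─ q
   │                 └─ e
   │                    └─ e *
   ├─ i
   │  └─ i
   │     └─ e
   │        └─ e *
   └─ q
      ├─ e
      │  └─ i
      │     ├─ i
      │     │  └─ i
      │     │     └─ e
      │     │        └─ e
      │     │           └─ q *
      │     └─ q
      │        ├─ e *
      │        │  └─ q
      │        │     └─ i
      │        │        └─ q *
      │        ├─ i *
      │        └─ q
      │           └─ e
      │              └─ q
      │                 └─ e *
      └─ q
         └─ i
            └─ q *
Counting every labelled node above: 37.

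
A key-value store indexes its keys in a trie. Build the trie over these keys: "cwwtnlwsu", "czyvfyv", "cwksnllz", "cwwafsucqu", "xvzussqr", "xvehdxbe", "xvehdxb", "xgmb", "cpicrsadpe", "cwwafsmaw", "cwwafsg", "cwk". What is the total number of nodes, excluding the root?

58

Trace insertions, counting only characters that open a new branch:
  "cwwtnlwsu" → 9 new (c, w, w, t, n, l, w, s, u)
  "czyvfyv" → prefix "c" already present; 6 new (z, y, v, f, y, v)
  "cwksnllz" → prefix "cw" already present; 6 new (k, s, n, l, l, z)
  "cwwafsucqu" → prefix "cww" already present; 7 new (a, f, s, u, c, q, u)
  "xvzussqr" → 8 new (x, v, z, u, s, s, q, r)
  "xvehdxbe" → prefix "xv" already present; 6 new (e, h, d, x, b, e)
  "xvehdxb" → prefix "xvehdxb" already present; 0 new (none)
  "xgmb" → prefix "x" already present; 3 new (g, m, b)
  "cpicrsadpe" → prefix "c" already present; 9 new (p, i, c, r, s, a, d, p, e)
  "cwwafsmaw" → prefix "cwwafs" already present; 3 new (m, a, w)
  "cwwafsg" → prefix "cwwafs" already present; 1 new (g)
  "cwk" → prefix "cwk" already present; 0 new (none)
Total nodes = 9 + 6 + 6 + 7 + 8 + 6 + 0 + 3 + 9 + 3 + 1 + 0 = 58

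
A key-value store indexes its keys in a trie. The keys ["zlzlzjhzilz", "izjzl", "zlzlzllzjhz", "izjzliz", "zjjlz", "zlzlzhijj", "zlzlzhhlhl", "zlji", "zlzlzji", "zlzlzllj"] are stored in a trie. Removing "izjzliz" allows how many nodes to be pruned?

2

A node on "izjzliz"'s path can go only if nothing else ends at it or branches off below it.
The suffix "iz" (2 nodes) is used only by "izjzliz"; "izjzl" is itself a stored word, so pruning stops there.
Nodes removed: 2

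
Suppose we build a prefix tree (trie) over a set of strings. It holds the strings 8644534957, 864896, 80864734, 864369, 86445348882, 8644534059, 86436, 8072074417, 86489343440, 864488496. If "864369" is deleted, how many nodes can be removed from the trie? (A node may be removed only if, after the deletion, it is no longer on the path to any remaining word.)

1

A node on "864369"'s path can go only if nothing else ends at it or branches off below it.
The suffix "9" (1 node) is used only by "864369"; "86436" is itself a stored word, so pruning stops there.
Nodes removed: 1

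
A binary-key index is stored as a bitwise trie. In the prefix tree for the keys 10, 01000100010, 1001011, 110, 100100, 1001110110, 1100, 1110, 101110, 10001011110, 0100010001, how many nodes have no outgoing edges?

8

Leaves are exactly the stored words that no other stored word extends.
Those words: "01000100010", "10001011110", "100100", "1001011", "1001110110", "101110", "1100", "1110"
Leaf count: 8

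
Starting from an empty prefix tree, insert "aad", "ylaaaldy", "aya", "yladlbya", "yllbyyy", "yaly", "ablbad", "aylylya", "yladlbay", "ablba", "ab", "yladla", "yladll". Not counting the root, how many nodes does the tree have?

40

For each word, the new-node count is its length minus the longest prefix already in the trie:
  "aad" → 3 new (a, a, d)
  "ylaaaldy" → 8 new (y, l, a, a, a, l, d, y)
  "aya" → prefix "a" already present; 2 new (y, a)
  "yladlbya" → prefix "yla" already present; 5 new (d, l, b, y, a)
  "yllbyyy" → prefix "yl" already present; 5 new (l, b, y, y, y)
  "yaly" → prefix "y" already present; 3 new (a, l, y)
  "ablbad" → prefix "a" already present; 5 new (b, l, b, a, d)
  "aylylya" → prefix "ay" already present; 5 new (l, y, l, y, a)
  "yladlbay" → prefix "yladlb" already present; 2 new (a, y)
  "ablba" → prefix "ablba" already present; 0 new (none)
  "ab" → prefix "ab" already present; 0 new (none)
  "yladla" → prefix "yladl" already present; 1 new (a)
  "yladll" → prefix "yladl" already present; 1 new (l)
Total nodes = 3 + 8 + 2 + 5 + 5 + 3 + 5 + 5 + 2 + 0 + 0 + 1 + 1 = 40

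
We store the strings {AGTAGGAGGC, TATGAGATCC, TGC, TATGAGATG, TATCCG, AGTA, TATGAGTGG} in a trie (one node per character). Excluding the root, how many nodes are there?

Trie structure (* marks end of a word):
(root)
├─ A
│  └─ G
│     └─ T
│        └─ A *
│           └─ G
│              └─ G
│                 └─ A
│                    └─ G
│                       └─ G
│                          └─ C *
└─ T
   ├─ A
   │  └─ T
   │     ├─ C
   │     │  └─ C
   │     │     └─ G *
   │     └─ G
   │        └─ A
   │           └─ G
   │              ├─ A
   │              │  └─ T
   │              │     ├─ C
   │              │     │  └─ C *
   │              │     └─ G *
   │              └─ T
   │                 └─ G
   │                    └─ G *
   └─ G
      └─ C *
Counting every labelled node above: 29.

29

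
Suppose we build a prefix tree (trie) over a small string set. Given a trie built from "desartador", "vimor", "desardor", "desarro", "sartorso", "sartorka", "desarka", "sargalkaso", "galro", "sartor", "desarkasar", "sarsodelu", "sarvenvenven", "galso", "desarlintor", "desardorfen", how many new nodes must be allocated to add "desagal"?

3

The longest prefix of "desagal" already in the trie is "desa" (length 4).
Each of the 3 remaining characters creates one node.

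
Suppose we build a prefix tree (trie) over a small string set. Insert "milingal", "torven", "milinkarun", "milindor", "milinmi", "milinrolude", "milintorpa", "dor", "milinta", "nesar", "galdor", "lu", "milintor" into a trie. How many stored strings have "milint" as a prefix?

3

Traverse to the node for "milint", then collect every word in that subtree.
Matches: "milinta", "milintor", "milintorpa"
Count: 3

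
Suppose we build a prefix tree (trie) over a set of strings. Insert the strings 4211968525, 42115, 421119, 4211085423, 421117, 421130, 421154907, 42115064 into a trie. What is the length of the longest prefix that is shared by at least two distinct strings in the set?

5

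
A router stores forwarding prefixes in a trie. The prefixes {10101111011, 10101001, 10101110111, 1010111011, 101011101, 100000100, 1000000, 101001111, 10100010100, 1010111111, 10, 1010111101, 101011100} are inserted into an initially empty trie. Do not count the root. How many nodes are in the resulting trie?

Count nodes per top-level branch (shared prefixes stored once):
  '1'-branch (10, 1000000, 100000100, 10100010100, 101001111, 10101001, 101011100, 101011101, 1010111011, 10101110111, 1010111101, 10101111011, 1010111111): 40 nodes
Sum: 40

40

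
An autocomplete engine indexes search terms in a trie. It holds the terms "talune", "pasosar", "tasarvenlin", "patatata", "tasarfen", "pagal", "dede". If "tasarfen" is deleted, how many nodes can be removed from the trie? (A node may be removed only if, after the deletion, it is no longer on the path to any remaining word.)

3

After clearing the end-marker at "tasarfen", prune upward until reaching a node still needed by another word.
The suffix "fen" (3 nodes) is used only by "tasarfen"; the node for "tasar" still has the child "v", so pruning stops there.
Nodes removed: 3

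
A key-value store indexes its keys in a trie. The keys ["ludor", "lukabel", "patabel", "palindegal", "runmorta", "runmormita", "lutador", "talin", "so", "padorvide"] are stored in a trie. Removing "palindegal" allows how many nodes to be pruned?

8

Walk "palindegal" from the leaf back toward the root, removing each node that no remaining word uses.
The suffix "lindegal" (8 nodes) is used only by "palindegal"; the node for "pa" still has the child "t", so pruning stops there.
Nodes removed: 8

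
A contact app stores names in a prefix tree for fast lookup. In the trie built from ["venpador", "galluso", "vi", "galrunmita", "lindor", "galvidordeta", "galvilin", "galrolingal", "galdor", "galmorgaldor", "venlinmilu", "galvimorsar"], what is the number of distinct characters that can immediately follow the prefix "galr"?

The children of the "galr" node are the distinct next characters among strings starting with "galr".
Characters that immediately follow "galr" among the stored strings: {o, u}.
That node has 2 child edges.

2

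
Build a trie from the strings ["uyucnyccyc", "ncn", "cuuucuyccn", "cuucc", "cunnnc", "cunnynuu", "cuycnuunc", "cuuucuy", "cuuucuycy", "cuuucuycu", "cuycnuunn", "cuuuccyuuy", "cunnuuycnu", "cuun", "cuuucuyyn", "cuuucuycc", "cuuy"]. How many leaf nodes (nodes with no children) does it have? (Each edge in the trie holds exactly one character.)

Leaves are exactly the stored words that no other stored word extends.
Those words: "cunnnc", "cunnuuycnu", "cunnynuu", "cuucc", "cuun", "cuuuccyuuy", "cuuucuyccn", "cuuucuycu", "cuuucuycy", "cuuucuyyn", "cuuy", "cuycnuunc", "cuycnuunn", "ncn", "uyucnyccyc"
Leaf count: 15

15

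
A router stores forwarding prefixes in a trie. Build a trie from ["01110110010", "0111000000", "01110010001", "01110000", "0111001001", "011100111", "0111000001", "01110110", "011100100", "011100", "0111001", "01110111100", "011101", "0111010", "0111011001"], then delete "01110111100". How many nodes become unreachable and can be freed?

4

A node on "01110111100"'s path can go only if nothing else ends at it or branches off below it.
The suffix "1100" (4 nodes) is used only by "01110111100"; the node for "0111011" still has the child "0", so pruning stops there.
Nodes removed: 4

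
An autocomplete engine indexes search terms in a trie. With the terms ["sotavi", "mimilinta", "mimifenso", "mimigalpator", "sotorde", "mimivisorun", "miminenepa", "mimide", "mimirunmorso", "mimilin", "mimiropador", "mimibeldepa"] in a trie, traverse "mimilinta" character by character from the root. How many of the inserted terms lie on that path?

Check each prefix of "mimilinta" against the stored set — each match is an end-marker on the path.
Prefixes of the query that are stored words: "mimilin", "mimilinta"
Count: 2

2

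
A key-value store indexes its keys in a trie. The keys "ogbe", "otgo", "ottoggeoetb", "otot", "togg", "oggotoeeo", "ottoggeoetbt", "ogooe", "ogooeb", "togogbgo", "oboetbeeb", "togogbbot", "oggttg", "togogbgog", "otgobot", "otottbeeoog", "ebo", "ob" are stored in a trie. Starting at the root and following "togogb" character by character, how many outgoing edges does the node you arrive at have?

Walk "togogb" from the root, arriving at one node.
Distinct next characters after "togogb": b, g.
That node has 2 child edges.

2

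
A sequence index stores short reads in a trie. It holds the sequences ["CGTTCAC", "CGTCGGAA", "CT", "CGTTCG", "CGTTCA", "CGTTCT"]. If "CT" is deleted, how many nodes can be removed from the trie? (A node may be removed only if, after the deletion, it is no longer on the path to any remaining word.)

1

After clearing the end-marker at "CT", prune upward until reaching a node still needed by another word.
The suffix "T" (1 node) is used only by "CT"; the node for "C" still has the child "G", so pruning stops there.
Nodes removed: 1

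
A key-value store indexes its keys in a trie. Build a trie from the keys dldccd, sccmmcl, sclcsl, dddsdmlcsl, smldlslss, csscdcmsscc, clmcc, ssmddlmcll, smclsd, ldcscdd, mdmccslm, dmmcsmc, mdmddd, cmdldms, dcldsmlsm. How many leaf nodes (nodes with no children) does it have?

Leaves are exactly the stored words that no other stored word extends.
Those words: "clmcc", "cmdldms", "csscdcmsscc", "dcldsmlsm", "dddsdmlcsl", "dldccd", "dmmcsmc", "ldcscdd", "mdmccslm", "mdmddd", "sccmmcl", "sclcsl", "smclsd", "smldlslss", "ssmddlmcll"
Leaf count: 15

15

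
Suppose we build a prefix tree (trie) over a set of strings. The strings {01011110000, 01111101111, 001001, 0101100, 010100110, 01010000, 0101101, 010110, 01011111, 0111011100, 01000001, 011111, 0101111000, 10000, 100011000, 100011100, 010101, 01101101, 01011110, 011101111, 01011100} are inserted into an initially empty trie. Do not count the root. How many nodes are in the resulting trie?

69

Trace insertions, counting only characters that open a new branch:
  "01011110000" → 11 new (0, 1, 0, 1, 1, 1, 1, 0, 0, 0, 0)
  "01111101111" → prefix "01" already present; 9 new (1, 1, 1, 1, 0, 1, 1, 1, 1)
  "001001" → prefix "0" already present; 5 new (0, 1, 0, 0, 1)
  "0101100" → prefix "01011" already present; 2 new (0, 0)
  "010100110" → prefix "0101" already present; 5 new (0, 0, 1, 1, 0)
  "01010000" → prefix "010100" already present; 2 new (0, 0)
  "0101101" → prefix "010110" already present; 1 new (1)
  "010110" → prefix "010110" already present; 0 new (none)
  "01011111" → prefix "0101111" already present; 1 new (1)
  "0111011100" → prefix "0111" already present; 6 new (0, 1, 1, 1, 0, 0)
  "01000001" → prefix "010" already present; 5 new (0, 0, 0, 0, 1)
  "011111" → prefix "011111" already present; 0 new (none)
  "0101111000" → prefix "0101111000" already present; 0 new (none)
  "10000" → 5 new (1, 0, 0, 0, 0)
  "100011000" → prefix "1000" already present; 5 new (1, 1, 0, 0, 0)
  "100011100" → prefix "100011" already present; 3 new (1, 0, 0)
  "010101" → prefix "01010" already present; 1 new (1)
  "01101101" → prefix "011" already present; 5 new (0, 1, 1, 0, 1)
  "01011110" → prefix "01011110" already present; 0 new (none)
  "011101111" → prefix "01110111" already present; 1 new (1)
  "01011100" → prefix "010111" already present; 2 new (0, 0)
Total nodes = 11 + 9 + 5 + 2 + 5 + 2 + 1 + 0 + 1 + 6 + 5 + 0 + 0 + 5 + 5 + 3 + 1 + 5 + 0 + 1 + 2 = 69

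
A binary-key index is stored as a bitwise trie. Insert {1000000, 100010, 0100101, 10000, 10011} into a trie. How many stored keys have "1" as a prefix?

Filter for entries beginning with "1":
Words under "1": 10000, 1000000, 100010, 10011
Count: 4

4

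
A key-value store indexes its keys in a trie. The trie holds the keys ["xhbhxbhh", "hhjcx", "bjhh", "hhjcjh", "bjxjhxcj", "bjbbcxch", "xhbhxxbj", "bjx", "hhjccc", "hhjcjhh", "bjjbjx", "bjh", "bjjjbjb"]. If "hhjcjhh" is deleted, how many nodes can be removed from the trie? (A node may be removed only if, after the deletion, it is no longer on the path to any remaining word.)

Walk "hhjcjhh" from the leaf back toward the root, removing each node that no remaining word uses.
The suffix "h" (1 node) is used only by "hhjcjhh"; "hhjcjh" is itself a stored word, so pruning stops there.
Nodes removed: 1

1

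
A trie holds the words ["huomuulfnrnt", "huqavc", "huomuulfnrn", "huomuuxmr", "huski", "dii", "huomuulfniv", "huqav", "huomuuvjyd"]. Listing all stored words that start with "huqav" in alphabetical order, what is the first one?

huqav

Words with prefix "huqav", in lexicographic order: "huqav", "huqavc"
Position 1: huqav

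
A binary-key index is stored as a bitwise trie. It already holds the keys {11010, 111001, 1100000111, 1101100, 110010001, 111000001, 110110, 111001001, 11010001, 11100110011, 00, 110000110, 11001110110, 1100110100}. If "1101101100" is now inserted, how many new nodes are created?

Walking "1101101100" from the root, the first 6 characters ("110110") follow existing edges; "1" is the first miss.
New nodes needed: |"1101101100"| − 6 = 10 − 6 = 4.

4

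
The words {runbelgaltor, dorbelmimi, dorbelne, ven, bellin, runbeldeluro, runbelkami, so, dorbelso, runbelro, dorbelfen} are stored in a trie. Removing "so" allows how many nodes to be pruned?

Walk "so" from the leaf back toward the root, removing each node that no remaining word uses.
No other word shares any prefix with "so", so all 2 of its nodes go.
Nodes removed: 2

2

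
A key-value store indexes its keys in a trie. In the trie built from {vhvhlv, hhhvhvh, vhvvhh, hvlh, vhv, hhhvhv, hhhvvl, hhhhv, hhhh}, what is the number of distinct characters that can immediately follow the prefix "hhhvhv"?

Follow the path "hhhvhv" to its node, then look at its outgoing edges.
Characters that immediately follow "hhhvhv" among the stored strings: {h}.
That node has 1 child edge.

1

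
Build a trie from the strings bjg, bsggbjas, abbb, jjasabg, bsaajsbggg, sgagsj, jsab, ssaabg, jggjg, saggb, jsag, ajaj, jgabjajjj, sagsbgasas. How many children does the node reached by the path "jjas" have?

Follow the path "jjas" to its node, then look at its outgoing edges.
Characters that immediately follow "jjas" among the stored strings: {a}.
That node has 1 child edge.

1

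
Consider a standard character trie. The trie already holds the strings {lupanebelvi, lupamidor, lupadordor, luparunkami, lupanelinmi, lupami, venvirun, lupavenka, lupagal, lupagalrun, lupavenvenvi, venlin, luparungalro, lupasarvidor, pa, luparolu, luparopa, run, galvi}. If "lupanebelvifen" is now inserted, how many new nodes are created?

The longest prefix of "lupanebelvifen" already in the trie is "lupanebelvi" (length 11).
Each of the 3 remaining characters creates one node.

3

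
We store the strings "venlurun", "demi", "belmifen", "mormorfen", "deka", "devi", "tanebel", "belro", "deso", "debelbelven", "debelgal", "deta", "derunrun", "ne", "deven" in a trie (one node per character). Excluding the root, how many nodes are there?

68

Count nodes per top-level branch (shared prefixes stored once):
  'b'-branch (belmifen, belro): 10 nodes
  'd'-branch (debelbelven, debelgal, deka, demi, derunrun, deso, deta, deven, devi): 32 nodes
  'm'-branch (mormorfen): 9 nodes
  'n'-branch (ne): 2 nodes
  't'-branch (tanebel): 7 nodes
  'v'-branch (venlurun): 8 nodes
Sum: 68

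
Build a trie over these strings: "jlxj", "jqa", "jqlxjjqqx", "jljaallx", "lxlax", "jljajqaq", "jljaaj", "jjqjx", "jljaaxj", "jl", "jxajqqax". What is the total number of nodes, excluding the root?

Trace insertions, counting only characters that open a new branch:
  "jlxj" → 4 new (j, l, x, j)
  "jqa" → prefix "j" already present; 2 new (q, a)
  "jqlxjjqqx" → prefix "jq" already present; 7 new (l, x, j, j, q, q, x)
  "jljaallx" → prefix "jl" already present; 6 new (j, a, a, l, l, x)
  "lxlax" → 5 new (l, x, l, a, x)
  "jljajqaq" → prefix "jlja" already present; 4 new (j, q, a, q)
  "jljaaj" → prefix "jljaa" already present; 1 new (j)
  "jjqjx" → prefix "j" already present; 4 new (j, q, j, x)
  "jljaaxj" → prefix "jljaa" already present; 2 new (x, j)
  "jl" → prefix "jl" already present; 0 new (none)
  "jxajqqax" → prefix "j" already present; 7 new (x, a, j, q, q, a, x)
Total nodes = 4 + 2 + 7 + 6 + 5 + 4 + 1 + 4 + 2 + 0 + 7 = 42

42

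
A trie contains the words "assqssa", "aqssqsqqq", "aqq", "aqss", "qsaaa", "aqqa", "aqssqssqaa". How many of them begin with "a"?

Walk to "a"; the words in its subtree are exactly those with that prefix.
Words under "a": aqq, aqqa, aqss, aqssqsqqq, aqssqssqaa, assqssa
Count: 6

6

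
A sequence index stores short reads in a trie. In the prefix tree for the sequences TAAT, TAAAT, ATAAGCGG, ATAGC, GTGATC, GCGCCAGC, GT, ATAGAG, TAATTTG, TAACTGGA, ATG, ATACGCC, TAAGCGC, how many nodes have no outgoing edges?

11

Leaves are exactly the stored words that no other stored word extends.
Those words: "ATAAGCGG", "ATACGCC", "ATAGAG", "ATAGC", "ATG", "GCGCCAGC", "GTGATC", "TAAAT", "TAACTGGA", "TAAGCGC", "TAATTTG"
Leaf count: 11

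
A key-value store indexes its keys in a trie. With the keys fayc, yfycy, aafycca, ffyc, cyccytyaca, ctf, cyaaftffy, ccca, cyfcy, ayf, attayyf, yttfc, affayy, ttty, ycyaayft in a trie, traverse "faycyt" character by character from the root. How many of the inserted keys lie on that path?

1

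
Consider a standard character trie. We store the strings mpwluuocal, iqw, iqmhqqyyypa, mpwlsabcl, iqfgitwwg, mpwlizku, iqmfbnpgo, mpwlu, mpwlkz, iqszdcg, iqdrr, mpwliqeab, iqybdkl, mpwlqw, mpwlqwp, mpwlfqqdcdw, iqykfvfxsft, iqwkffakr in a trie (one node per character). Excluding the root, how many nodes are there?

87

Insert word by word; a character creates a node only if that edge doesn't already exist:
  "mpwluuocal" → 10 new (m, p, w, l, u, u, o, c, a, l)
  "iqw" → 3 new (i, q, w)
  "iqmhqqyyypa" → prefix "iq" already present; 9 new (m, h, q, q, y, y, y, p, a)
  "mpwlsabcl" → prefix "mpwl" already present; 5 new (s, a, b, c, l)
  "iqfgitwwg" → prefix "iq" already present; 7 new (f, g, i, t, w, w, g)
  "mpwlizku" → prefix "mpwl" already present; 4 new (i, z, k, u)
  "iqmfbnpgo" → prefix "iqm" already present; 6 new (f, b, n, p, g, o)
  "mpwlu" → prefix "mpwlu" already present; 0 new (none)
  "mpwlkz" → prefix "mpwl" already present; 2 new (k, z)
  "iqszdcg" → prefix "iq" already present; 5 new (s, z, d, c, g)
  "iqdrr" → prefix "iq" already present; 3 new (d, r, r)
  "mpwliqeab" → prefix "mpwli" already present; 4 new (q, e, a, b)
  "iqybdkl" → prefix "iq" already present; 5 new (y, b, d, k, l)
  "mpwlqw" → prefix "mpwl" already present; 2 new (q, w)
  "mpwlqwp" → prefix "mpwlqw" already present; 1 new (p)
  "mpwlfqqdcdw" → prefix "mpwl" already present; 7 new (f, q, q, d, c, d, w)
  "iqykfvfxsft" → prefix "iqy" already present; 8 new (k, f, v, f, x, s, f, t)
  "iqwkffakr" → prefix "iqw" already present; 6 new (k, f, f, a, k, r)
Total nodes = 10 + 3 + 9 + 5 + 7 + 4 + 6 + 0 + 2 + 5 + 3 + 4 + 5 + 2 + 1 + 7 + 8 + 6 = 87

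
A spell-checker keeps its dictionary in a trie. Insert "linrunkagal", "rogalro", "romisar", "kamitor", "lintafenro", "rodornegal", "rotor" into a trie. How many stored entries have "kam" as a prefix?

1

Walk to "kam"; the words in its subtree are exactly those with that prefix.
Words under "kam": kamitor
Count: 1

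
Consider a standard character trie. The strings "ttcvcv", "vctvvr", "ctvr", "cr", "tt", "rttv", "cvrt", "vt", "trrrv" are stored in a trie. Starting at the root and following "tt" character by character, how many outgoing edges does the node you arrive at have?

1

Follow the path "tt" to its node, then look at its outgoing edges.
Distinct next characters after "tt": c.
That node has 1 child edge.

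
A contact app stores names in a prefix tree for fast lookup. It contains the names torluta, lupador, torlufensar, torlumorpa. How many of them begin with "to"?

Filter for entries beginning with "to":
Words under "to": torlufensar, torlumorpa, torluta
Count: 3

3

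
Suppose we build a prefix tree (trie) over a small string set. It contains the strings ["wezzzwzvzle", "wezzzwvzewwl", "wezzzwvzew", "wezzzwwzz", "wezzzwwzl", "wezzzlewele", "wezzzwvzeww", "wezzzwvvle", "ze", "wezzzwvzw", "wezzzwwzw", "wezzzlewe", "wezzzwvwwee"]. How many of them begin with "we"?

Walk to "we"; the words in its subtree are exactly those with that prefix.
Words under "we": wezzzlewe, wezzzlewele, wezzzwvvle, wezzzwvwwee, wezzzwvzew, wezzzwvzeww, wezzzwvzewwl, wezzzwvzw, wezzzwwzl, wezzzwwzw, wezzzwwzz, wezzzwzvzle
Count: 12

12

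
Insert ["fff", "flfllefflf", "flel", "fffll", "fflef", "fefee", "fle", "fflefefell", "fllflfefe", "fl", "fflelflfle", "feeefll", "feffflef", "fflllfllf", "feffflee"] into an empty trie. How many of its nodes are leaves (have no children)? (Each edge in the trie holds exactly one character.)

11

A leaf is a node with no children — equivalently, the end of a word that is not a proper prefix of any other stored word.
Those words: "feeefll", "fefee", "feffflee", "feffflef", "fffll", "fflefefell", "fflelflfle", "fflllfllf", "flel", "flfllefflf", "fllflfefe"
Leaf count: 11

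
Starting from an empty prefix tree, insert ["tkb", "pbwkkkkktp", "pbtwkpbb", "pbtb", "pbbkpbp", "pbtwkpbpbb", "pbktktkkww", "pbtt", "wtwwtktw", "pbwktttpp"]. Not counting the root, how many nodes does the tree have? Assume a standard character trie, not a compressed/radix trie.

50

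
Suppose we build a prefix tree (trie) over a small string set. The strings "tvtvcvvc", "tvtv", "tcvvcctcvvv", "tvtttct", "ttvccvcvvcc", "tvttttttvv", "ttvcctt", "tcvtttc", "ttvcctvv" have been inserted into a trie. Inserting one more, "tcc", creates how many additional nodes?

Walking "tcc" from the root, the first 2 characters ("tc") follow existing edges; "c" is the first miss.
New nodes needed: |"tcc"| − 2 = 3 − 2 = 1.

1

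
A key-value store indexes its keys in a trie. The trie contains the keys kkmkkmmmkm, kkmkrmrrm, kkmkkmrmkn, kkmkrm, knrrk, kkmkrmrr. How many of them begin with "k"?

6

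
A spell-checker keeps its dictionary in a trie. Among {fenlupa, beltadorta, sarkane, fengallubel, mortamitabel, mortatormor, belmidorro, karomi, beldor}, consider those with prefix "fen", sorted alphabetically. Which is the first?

fengallubel

DFS of the "fen" subtree visits, in order: "fengallubel", "fenlupa"
Position 1: fengallubel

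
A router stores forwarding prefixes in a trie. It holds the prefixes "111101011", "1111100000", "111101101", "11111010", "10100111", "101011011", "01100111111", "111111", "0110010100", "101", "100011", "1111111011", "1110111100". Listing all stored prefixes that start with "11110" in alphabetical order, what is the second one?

111101101

Words with prefix "11110", in lexicographic order: "111101011", "111101101"
The 2nd is 111101101.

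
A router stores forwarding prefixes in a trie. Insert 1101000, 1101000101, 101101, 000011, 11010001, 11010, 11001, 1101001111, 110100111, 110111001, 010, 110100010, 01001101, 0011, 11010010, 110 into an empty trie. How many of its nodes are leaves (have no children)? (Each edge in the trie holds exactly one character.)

9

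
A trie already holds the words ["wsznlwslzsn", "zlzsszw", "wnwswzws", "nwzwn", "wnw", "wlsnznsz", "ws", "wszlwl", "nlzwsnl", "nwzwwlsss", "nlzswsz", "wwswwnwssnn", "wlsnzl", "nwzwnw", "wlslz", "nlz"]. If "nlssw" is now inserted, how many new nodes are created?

3

Walking "nlssw" from the root, the first 2 characters ("nl") follow existing edges; "s" is the first miss.
Each of the 3 remaining characters creates one node.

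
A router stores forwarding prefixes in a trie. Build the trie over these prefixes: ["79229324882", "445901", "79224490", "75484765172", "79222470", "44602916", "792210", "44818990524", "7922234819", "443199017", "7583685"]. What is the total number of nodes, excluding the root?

69

Trace insertions, counting only characters that open a new branch:
  "79229324882" → 11 new (7, 9, 2, 2, 9, 3, 2, 4, 8, 8, 2)
  "445901" → 6 new (4, 4, 5, 9, 0, 1)
  "79224490" → prefix "7922" already present; 4 new (4, 4, 9, 0)
  "75484765172" → prefix "7" already present; 10 new (5, 4, 8, 4, 7, 6, 5, 1, 7, 2)
  "79222470" → prefix "7922" already present; 4 new (2, 4, 7, 0)
  "44602916" → prefix "44" already present; 6 new (6, 0, 2, 9, 1, 6)
  "792210" → prefix "7922" already present; 2 new (1, 0)
  "44818990524" → prefix "44" already present; 9 new (8, 1, 8, 9, 9, 0, 5, 2, 4)
  "7922234819" → prefix "79222" already present; 5 new (3, 4, 8, 1, 9)
  "443199017" → prefix "44" already present; 7 new (3, 1, 9, 9, 0, 1, 7)
  "7583685" → prefix "75" already present; 5 new (8, 3, 6, 8, 5)
Total nodes = 11 + 6 + 4 + 10 + 4 + 6 + 2 + 9 + 5 + 7 + 5 = 69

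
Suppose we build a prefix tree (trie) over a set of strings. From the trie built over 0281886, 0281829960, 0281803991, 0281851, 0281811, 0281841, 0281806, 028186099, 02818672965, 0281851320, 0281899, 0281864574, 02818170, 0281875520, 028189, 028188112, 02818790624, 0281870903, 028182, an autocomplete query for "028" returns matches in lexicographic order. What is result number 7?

Filter for "028…" and sort: "0281803991", "0281806", "0281811", "02818170", "028182", "0281829960", "0281841", "0281851", "0281851320", "028186099", "0281864574", "02818672965", "0281870903", "0281875520", "02818790624", "028188112", "0281886", "028189", "0281899"
Position 7: 0281841

0281841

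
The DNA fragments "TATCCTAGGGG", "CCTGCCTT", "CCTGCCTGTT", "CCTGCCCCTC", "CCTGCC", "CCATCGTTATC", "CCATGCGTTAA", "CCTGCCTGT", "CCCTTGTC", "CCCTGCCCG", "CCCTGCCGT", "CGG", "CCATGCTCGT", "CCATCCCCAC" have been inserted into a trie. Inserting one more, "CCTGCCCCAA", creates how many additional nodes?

The longest prefix of "CCTGCCCCAA" already in the trie is "CCTGCCCC" (length 8).
So 10 − 8 = 2 new nodes.

2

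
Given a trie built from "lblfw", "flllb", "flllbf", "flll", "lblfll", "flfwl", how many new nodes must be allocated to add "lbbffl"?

4

Walking "lbbffl" from the root, the first 2 characters ("lb") follow existing edges; "b" is the first miss.
Each of the 4 remaining characters creates one node.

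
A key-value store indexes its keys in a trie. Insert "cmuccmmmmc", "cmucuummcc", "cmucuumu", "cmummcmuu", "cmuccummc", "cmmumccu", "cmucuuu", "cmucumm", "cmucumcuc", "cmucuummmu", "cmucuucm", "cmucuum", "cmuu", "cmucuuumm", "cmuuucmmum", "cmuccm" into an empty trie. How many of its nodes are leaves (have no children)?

12

Leaves are exactly the stored words that no other stored word extends.
Those words: "cmmumccu", "cmuccmmmmc", "cmuccummc", "cmucumcuc", "cmucumm", "cmucuucm", "cmucuummcc", "cmucuummmu", "cmucuumu", "cmucuuumm", "cmummcmuu", "cmuuucmmum"
Leaf count: 12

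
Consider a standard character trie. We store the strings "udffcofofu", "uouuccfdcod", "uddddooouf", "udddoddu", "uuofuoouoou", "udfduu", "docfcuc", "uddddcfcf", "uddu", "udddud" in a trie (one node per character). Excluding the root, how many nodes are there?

59

Count nodes per top-level branch (shared prefixes stored once):
  'd'-branch (docfcuc): 7 nodes
  'u'-branch (uddddcfcf, uddddooouf, udddoddu, udddud, uddu, udfduu, udffcofofu, uouuccfdcod, uuofuoouoou): 52 nodes
Sum: 59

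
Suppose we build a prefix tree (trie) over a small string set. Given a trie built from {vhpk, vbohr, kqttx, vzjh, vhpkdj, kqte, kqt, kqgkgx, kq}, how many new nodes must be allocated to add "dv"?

2

No existing word starts with "d", so every character of "dv" needs a new node.
2 − 0 = 2 new nodes.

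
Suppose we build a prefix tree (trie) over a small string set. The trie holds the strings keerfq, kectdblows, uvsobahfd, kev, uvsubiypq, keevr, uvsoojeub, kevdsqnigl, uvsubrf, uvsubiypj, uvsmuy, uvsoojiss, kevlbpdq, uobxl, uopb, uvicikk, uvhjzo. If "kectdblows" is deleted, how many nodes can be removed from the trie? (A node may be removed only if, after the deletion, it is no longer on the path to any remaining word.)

A node on "kectdblows"'s path can go only if nothing else ends at it or branches off below it.
The suffix "ctdblows" (8 nodes) is used only by "kectdblows"; the node for "ke" still has the child "e", so pruning stops there.
Nodes removed: 8

8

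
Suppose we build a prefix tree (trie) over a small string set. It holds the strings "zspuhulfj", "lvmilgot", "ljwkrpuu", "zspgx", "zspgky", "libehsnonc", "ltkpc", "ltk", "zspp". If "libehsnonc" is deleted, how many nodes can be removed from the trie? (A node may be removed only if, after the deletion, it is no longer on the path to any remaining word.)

After clearing the end-marker at "libehsnonc", prune upward until reaching a node still needed by another word.
The suffix "ibehsnonc" (9 nodes) is used only by "libehsnonc"; the node for "l" still has the child "v", so pruning stops there.
Nodes removed: 9

9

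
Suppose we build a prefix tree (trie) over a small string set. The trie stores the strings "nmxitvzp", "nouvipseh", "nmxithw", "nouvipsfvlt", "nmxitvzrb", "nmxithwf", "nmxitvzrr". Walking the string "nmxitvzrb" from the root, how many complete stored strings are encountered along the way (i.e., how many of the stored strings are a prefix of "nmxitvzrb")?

Walk "nmxitvzrb" from the root; an end-of-word marker is hit whenever a stored word is a prefix of "nmxitvzrb".
Prefixes of the query that are stored words: "nmxitvzrb"
Count: 1

1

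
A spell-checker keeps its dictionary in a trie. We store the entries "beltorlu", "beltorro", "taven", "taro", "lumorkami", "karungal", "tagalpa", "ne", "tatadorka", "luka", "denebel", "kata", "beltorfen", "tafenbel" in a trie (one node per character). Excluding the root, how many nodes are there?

68

Insert word by word; a character creates a node only if that edge doesn't already exist:
  "beltorlu" → 8 new (b, e, l, t, o, r, l, u)
  "beltorro" → prefix "beltor" already present; 2 new (r, o)
  "taven" → 5 new (t, a, v, e, n)
  "taro" → prefix "ta" already present; 2 new (r, o)
  "lumorkami" → 9 new (l, u, m, o, r, k, a, m, i)
  "karungal" → 8 new (k, a, r, u, n, g, a, l)
  "tagalpa" → prefix "ta" already present; 5 new (g, a, l, p, a)
  "ne" → 2 new (n, e)
  "tatadorka" → prefix "ta" already present; 7 new (t, a, d, o, r, k, a)
  "luka" → prefix "lu" already present; 2 new (k, a)
  "denebel" → 7 new (d, e, n, e, b, e, l)
  "kata" → prefix "ka" already present; 2 new (t, a)
  "beltorfen" → prefix "beltor" already present; 3 new (f, e, n)
  "tafenbel" → prefix "ta" already present; 6 new (f, e, n, b, e, l)
Total nodes = 8 + 2 + 5 + 2 + 9 + 8 + 5 + 2 + 7 + 2 + 7 + 2 + 3 + 6 = 68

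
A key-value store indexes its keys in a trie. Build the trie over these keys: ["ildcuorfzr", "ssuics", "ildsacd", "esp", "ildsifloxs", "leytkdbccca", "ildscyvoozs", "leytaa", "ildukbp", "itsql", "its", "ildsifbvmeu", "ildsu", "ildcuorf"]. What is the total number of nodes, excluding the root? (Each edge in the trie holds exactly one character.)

63

Insert word by word; a character creates a node only if that edge doesn't already exist:
  "ildcuorfzr" → 10 new (i, l, d, c, u, o, r, f, z, r)
  "ssuics" → 6 new (s, s, u, i, c, s)
  "ildsacd" → prefix "ild" already present; 4 new (s, a, c, d)
  "esp" → 3 new (e, s, p)
  "ildsifloxs" → prefix "ilds" already present; 6 new (i, f, l, o, x, s)
  "leytkdbccca" → 11 new (l, e, y, t, k, d, b, c, c, c, a)
  "ildscyvoozs" → prefix "ilds" already present; 7 new (c, y, v, o, o, z, s)
  "leytaa" → prefix "leyt" already present; 2 new (a, a)
  "ildukbp" → prefix "ild" already present; 4 new (u, k, b, p)
  "itsql" → prefix "i" already present; 4 new (t, s, q, l)
  "its" → prefix "its" already present; 0 new (none)
  "ildsifbvmeu" → prefix "ildsif" already present; 5 new (b, v, m, e, u)
  "ildsu" → prefix "ilds" already present; 1 new (u)
  "ildcuorf" → prefix "ildcuorf" already present; 0 new (none)
Total nodes = 10 + 6 + 4 + 3 + 6 + 11 + 7 + 2 + 4 + 4 + 0 + 5 + 1 + 0 = 63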